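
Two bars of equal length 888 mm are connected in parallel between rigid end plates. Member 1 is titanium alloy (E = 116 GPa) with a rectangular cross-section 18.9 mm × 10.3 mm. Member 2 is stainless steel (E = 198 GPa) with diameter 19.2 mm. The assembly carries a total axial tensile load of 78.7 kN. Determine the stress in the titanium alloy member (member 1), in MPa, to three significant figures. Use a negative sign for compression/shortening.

A_1 = 194.7 mm².
A_2 = 289.5 mm².
Equal strain + equilibrium ⇒ each member carries load in proportion to AE: A₁E₁ = 22580000 N, A₂E₂ = 57330000 N, ΣAE = 79910000 N.
σ₁ = P·E₁/ΣAE = 78700·116000/79910000 = 114.2 MPa.

114 MPa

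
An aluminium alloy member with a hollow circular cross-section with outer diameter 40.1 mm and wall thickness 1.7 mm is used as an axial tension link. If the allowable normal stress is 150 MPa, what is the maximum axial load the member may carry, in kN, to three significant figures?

A = 205.1 mm².
P_max = σ_allow · A = 150 · 205.1 = 30760 N = 30.76 kN.

30.8 kN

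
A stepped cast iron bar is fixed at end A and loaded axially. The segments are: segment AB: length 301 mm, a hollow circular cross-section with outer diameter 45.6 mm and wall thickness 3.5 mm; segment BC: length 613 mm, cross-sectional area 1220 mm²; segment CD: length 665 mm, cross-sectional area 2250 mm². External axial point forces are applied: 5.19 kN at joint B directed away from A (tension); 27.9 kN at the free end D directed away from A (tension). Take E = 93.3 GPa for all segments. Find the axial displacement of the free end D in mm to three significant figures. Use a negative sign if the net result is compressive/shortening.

0.469 mm

Internal axial forces (sectioning from the free end, tension +): N_CD = 27.9 kN, N_BC = 27.9 kN, N_AB = 33.09 kN.
A_AB = 462.9 mm².
δ_AB = 33090·301/(462.9·93300) = 0.2306 mm
δ_BC = 27900·613/(1220·93300) = 0.1503 mm
δ_CD = 27900·665/(2250·93300) = 0.08838 mm
δ = Σδ_i = 0.4692 mm.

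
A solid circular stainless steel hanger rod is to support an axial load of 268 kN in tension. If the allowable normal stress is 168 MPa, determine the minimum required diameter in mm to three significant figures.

45.1 mm

Required area A ≥ P/σ_allow = 268000/168 = 1595 mm².
For a solid circular section, d ≥ √(4A/π) = 45.07 mm.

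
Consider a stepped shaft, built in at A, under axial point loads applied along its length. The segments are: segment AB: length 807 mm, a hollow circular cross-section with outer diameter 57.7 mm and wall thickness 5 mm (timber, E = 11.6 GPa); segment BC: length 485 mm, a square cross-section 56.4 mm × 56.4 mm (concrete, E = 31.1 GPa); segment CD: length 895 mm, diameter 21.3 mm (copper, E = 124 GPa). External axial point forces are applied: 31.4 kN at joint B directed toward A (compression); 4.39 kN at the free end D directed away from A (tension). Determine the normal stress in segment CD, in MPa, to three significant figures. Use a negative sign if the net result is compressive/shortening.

Internal axial forces (sectioning from the free end, tension +): N_CD = 4.39 kN, N_BC = 4.39 kN, N_AB = -27.01 kN.
A_CD = 356.3 mm².
σ_CD = N_CD/A_CD = 4390/356.3 = 12.32 MPa.

12.3 MPa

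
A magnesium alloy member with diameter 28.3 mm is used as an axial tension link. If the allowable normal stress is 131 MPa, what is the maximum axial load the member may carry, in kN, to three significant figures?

82.4 kN

A = 629 mm².
P_max = σ_allow · A = 131 · 629 = 82400 N = 82.4 kN.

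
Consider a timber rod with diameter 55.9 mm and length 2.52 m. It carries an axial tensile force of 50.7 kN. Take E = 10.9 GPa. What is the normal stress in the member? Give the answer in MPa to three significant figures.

20.7 MPa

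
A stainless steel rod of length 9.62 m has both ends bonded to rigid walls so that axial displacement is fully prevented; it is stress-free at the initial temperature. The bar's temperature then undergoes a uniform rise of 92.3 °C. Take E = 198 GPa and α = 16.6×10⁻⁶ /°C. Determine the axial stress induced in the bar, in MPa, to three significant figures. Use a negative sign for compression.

-303 MPa

Free thermal expansion αLΔT = 16.6e-6 · 9620 · 92.3 = 14.74 mm.
The walls impose strain ε = −(14.74)/9620 = -1.5322e-03; σ = Eε = 198000 · -1.5322e-03 = -303.4 MPa.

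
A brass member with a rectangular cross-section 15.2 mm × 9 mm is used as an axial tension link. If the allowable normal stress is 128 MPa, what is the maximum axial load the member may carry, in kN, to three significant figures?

17.5 kN

A = 136.8 mm².
P_max = σ_allow · A = 128 · 136.8 = 17510 N = 17.51 kN.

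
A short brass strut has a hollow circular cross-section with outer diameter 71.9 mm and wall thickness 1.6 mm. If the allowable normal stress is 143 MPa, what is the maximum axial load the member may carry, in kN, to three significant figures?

50.5 kN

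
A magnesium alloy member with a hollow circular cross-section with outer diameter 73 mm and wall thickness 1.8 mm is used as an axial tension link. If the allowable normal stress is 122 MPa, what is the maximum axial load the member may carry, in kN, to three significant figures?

49.1 kN

A = 402.6 mm².
P_max = σ_allow · A = 122 · 402.6 = 49120 N = 49.12 kN.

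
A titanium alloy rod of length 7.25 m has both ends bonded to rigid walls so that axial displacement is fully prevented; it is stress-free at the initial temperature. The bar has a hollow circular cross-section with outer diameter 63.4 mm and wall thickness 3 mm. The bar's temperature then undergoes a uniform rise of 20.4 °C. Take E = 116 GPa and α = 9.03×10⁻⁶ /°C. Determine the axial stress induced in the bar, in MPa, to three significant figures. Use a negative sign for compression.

Free thermal expansion αLΔT = 9.03e-6 · 7250 · 20.4 = 1.336 mm.
The walls impose strain ε = −(1.336)/7250 = -1.8421e-04; σ = Eε = 116000 · -1.8421e-04 = -21.37 MPa.

-21.4 MPa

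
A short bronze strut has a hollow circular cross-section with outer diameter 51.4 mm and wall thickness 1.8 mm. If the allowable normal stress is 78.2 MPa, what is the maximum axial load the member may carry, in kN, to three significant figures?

A = 280.5 mm².
P_max = σ_allow · A = 78.2 · 280.5 = 21930 N = 21.93 kN.

21.9 kN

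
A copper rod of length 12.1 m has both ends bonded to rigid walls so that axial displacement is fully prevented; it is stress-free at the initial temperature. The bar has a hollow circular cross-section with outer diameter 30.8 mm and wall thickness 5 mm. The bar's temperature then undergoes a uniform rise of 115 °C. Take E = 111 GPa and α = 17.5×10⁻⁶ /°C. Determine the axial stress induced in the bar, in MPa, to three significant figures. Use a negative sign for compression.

Free thermal expansion αLΔT = 17.5e-6 · 12100 · 115 = 24.35 mm.
The walls impose strain ε = −(24.35)/12100 = -2.0125e-03; σ = Eε = 111000 · -2.0125e-03 = -223.4 MPa.

-223 MPa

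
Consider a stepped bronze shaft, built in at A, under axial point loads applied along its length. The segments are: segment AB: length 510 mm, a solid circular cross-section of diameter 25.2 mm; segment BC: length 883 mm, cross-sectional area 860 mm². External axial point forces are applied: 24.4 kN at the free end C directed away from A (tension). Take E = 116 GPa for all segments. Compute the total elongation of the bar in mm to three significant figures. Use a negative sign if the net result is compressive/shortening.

0.431 mm

Internal axial forces (sectioning from the free end, tension +): N_BC = 24.4 kN, N_AB = 24.4 kN.
A_AB = 498.8 mm².
δ_AB = 24400·510/(498.8·116000) = 0.2151 mm
δ_BC = 24400·883/(860·116000) = 0.216 mm
δ = Σδ_i = 0.4311 mm.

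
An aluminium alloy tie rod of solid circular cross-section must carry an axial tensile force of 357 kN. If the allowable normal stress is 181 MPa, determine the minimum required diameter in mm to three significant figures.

50.1 mm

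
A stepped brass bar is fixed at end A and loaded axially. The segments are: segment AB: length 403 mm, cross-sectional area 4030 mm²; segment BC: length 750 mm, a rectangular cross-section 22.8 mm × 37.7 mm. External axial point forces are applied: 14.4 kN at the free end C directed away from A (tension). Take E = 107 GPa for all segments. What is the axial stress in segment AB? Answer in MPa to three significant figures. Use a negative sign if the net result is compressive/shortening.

3.57 MPa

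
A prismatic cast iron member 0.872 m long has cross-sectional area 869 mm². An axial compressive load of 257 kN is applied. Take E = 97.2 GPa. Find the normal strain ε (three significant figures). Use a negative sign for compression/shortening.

-0.00304

σ = N/A = -295.7 MPa; ε = σ/E = -295.7/97200 = -3.043e-03.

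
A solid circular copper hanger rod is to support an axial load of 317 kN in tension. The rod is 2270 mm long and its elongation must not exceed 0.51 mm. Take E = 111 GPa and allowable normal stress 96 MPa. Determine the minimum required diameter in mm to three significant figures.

127 mm

Required area A ≥ P/σ_allow = 317000/96 = 3302 mm².
For a solid circular section, d ≥ √(4A/π) = 64.84 mm.
Elongation limit: A ≥ PL/(Eδ_allow) = 317000·2270/(111000·0.51) = 12710 mm² ⇒ d ≥ 127.2 mm.
The elongation limit governs.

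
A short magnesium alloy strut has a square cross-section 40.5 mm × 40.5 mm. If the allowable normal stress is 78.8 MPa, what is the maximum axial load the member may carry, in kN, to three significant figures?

129 kN

A = 1640 mm².
P_max = σ_allow · A = 78.8 · 1640 = 129300 N = 129.3 kN.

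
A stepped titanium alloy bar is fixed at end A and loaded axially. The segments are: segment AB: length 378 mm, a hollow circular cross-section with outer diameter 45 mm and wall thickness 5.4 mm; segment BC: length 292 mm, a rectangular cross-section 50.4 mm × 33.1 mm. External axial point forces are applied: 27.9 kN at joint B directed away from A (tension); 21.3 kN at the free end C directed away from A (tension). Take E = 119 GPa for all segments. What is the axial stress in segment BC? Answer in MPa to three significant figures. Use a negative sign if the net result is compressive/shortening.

12.8 MPa

Internal axial forces (sectioning from the free end, tension +): N_BC = 21.3 kN, N_AB = 49.2 kN.
A_BC = 1668 mm².
σ_BC = N_BC/A_BC = 21300/1668 = 12.77 MPa.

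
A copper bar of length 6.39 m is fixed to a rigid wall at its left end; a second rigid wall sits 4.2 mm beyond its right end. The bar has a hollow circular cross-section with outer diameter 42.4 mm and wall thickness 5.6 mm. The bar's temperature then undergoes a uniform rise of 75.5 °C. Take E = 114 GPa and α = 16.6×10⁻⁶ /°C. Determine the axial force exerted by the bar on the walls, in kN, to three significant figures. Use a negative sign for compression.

-44.0 kN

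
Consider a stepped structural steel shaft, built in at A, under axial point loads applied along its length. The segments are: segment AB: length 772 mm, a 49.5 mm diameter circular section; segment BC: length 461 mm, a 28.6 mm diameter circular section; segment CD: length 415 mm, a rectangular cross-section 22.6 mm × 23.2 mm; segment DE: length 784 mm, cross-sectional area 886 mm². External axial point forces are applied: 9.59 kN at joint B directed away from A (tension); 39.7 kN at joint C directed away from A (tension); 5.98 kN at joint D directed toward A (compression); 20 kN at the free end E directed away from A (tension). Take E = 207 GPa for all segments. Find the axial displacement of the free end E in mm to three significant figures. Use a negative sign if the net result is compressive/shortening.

0.448 mm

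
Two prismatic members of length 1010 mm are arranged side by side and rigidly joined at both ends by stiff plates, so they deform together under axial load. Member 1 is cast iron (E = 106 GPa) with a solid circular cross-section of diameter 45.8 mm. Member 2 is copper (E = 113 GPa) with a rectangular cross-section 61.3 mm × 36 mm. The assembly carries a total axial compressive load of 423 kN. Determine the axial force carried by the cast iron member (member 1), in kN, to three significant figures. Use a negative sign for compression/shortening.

-174 kN

A_1 = 1647 mm².
A_2 = 2207 mm².
Equal strain + equilibrium ⇒ each member carries load in proportion to AE: A₁E₁ = 174600000 N, A₂E₂ = 249400000 N, ΣAE = 424000000 N.
F₁ = P·A₁E₁/ΣAE = -423000·174600000/424000000 = -174200 N.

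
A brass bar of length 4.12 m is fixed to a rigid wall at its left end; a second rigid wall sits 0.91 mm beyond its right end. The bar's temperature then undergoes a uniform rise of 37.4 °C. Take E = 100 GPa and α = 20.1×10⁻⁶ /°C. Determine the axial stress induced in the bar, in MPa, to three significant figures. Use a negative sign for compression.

Free thermal expansion αLΔT = 20.1e-6 · 4120 · 37.4 = 3.097 mm.
The walls engage after the gap closes; constrained expansion = 3.097 − 0.91 = 2.187 mm.
The walls impose strain ε = −(2.187)/4120 = -5.3087e-04; σ = Eε = 100000 · -5.3087e-04 = -53.09 MPa.

-53.1 MPa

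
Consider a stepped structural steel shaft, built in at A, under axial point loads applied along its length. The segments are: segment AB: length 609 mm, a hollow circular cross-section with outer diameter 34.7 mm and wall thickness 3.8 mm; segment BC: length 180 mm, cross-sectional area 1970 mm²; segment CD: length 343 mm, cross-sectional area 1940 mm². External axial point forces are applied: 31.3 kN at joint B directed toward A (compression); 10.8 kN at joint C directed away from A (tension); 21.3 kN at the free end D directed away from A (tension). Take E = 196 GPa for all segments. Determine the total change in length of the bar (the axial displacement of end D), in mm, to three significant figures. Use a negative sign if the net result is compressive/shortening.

Internal axial forces (sectioning from the free end, tension +): N_CD = 21.3 kN, N_BC = 32.1 kN, N_AB = 0.8 kN.
A_AB = 368.9 mm².
δ_AB = 800·609/(368.9·196000) = 0.006738 mm
δ_BC = 32100·180/(1970·196000) = 0.01496 mm
δ_CD = 21300·343/(1940·196000) = 0.01921 mm
δ = Σδ_i = 0.04092 mm.

0.0409 mm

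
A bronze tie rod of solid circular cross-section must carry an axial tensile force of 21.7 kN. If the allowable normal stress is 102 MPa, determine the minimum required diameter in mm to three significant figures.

16.5 mm

Required area A ≥ P/σ_allow = 21700/102 = 212.7 mm².
For a solid circular section, d ≥ √(4A/π) = 16.46 mm.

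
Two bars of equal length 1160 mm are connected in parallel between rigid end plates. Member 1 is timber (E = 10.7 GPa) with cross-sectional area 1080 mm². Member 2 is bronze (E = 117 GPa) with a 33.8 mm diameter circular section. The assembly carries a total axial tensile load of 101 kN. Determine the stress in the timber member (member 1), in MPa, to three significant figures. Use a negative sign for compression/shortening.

9.27 MPa

A_2 = 897.3 mm².
Equal strain + equilibrium ⇒ each member carries load in proportion to AE: A₁E₁ = 11560000 N, A₂E₂ = 105000000 N, ΣAE = 116500000 N.
σ₁ = P·E₁/ΣAE = 101000·10700/116500000 = 9.273 MPa.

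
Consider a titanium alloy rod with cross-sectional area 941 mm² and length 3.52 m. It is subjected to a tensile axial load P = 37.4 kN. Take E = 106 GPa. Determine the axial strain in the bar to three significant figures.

σ = N/A = 39.74 MPa; ε = σ/E = 39.74/106000 = 3.750e-04.

3.75e-04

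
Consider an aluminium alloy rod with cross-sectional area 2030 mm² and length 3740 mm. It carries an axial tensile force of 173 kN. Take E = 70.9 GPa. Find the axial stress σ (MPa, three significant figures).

85.2 MPa

σ = N/A = 173000/2030 = 85.22 MPa.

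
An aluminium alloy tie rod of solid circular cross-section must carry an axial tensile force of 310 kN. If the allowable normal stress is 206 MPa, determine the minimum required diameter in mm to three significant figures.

Required area A ≥ P/σ_allow = 310000/206 = 1505 mm².
For a solid circular section, d ≥ √(4A/π) = 43.77 mm.

43.8 mm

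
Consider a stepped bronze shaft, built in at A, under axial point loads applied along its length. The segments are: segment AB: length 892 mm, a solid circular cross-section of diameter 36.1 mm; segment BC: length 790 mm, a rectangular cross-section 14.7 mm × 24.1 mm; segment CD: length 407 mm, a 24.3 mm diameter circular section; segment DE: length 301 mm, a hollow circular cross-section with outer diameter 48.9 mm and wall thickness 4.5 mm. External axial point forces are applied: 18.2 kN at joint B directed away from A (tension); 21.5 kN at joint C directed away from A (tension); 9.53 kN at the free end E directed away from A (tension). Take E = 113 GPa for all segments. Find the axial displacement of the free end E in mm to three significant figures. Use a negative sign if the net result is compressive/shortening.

Internal axial forces (sectioning from the free end, tension +): N_DE = 9.53 kN, N_CD = 9.53 kN, N_BC = 31.03 kN, N_AB = 49.23 kN.
A_AB = 1024 mm².
A_BC = 354.3 mm².
A_CD = 463.8 mm².
A_DE = 627.7 mm².
δ_AB = 49230·892/(1024·113000) = 0.3797 mm
δ_BC = 31030·790/(354.3·113000) = 0.6123 mm
δ_CD = 9530·407/(463.8·113000) = 0.07401 mm
δ_DE = 9530·301/(627.7·113000) = 0.04044 mm
δ = Σδ_i = 1.106 mm.

1.11 mm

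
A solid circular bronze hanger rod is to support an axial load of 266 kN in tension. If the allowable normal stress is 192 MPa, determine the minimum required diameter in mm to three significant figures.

42.0 mm

Required area A ≥ P/σ_allow = 266000/192 = 1385 mm².
For a solid circular section, d ≥ √(4A/π) = 42 mm.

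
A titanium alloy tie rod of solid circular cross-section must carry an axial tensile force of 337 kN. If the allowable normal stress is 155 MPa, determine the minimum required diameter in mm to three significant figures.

Required area A ≥ P/σ_allow = 337000/155 = 2174 mm².
For a solid circular section, d ≥ √(4A/π) = 52.61 mm.

52.6 mm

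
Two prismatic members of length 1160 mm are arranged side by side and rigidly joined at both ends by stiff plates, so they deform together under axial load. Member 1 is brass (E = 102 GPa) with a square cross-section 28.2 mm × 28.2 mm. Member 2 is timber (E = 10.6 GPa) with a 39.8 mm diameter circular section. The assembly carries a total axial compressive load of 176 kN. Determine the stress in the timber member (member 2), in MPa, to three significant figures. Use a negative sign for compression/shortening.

A_1 = 795.2 mm².
A_2 = 1244 mm².
Equal strain + equilibrium ⇒ each member carries load in proportion to AE: A₁E₁ = 81110000 N, A₂E₂ = 13190000 N, ΣAE = 94300000 N.
σ₂ = P·E₂/ΣAE = -176000·10600/94300000 = -19.78 MPa.

-19.8 MPa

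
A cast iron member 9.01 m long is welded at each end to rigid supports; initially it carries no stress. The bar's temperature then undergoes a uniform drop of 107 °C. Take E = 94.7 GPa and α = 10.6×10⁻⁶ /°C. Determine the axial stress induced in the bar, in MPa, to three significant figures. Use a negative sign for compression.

Free thermal expansion αLΔT = 10.6e-6 · 9010 · -107 = -10.22 mm.
The walls impose strain ε = −(-10.22)/9010 = 1.1342e-03; σ = Eε = 94700 · 1.1342e-03 = 107.4 MPa.

107 MPa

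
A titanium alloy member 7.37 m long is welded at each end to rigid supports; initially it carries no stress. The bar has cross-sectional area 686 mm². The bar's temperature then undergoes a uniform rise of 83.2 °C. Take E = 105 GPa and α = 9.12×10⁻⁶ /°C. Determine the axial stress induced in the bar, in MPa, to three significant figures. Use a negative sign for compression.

Free thermal expansion αLΔT = 9.12e-6 · 7370 · 83.2 = 5.592 mm.
The walls impose strain ε = −(5.592)/7370 = -7.5878e-04; σ = Eε = 105000 · -7.5878e-04 = -79.67 MPa.

-79.7 MPa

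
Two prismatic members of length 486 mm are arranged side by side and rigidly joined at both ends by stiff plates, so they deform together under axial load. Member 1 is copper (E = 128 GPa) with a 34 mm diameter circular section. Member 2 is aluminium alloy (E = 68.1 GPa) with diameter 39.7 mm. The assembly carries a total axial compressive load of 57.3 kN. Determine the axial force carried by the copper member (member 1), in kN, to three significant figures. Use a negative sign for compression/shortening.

A_1 = 907.9 mm².
A_2 = 1238 mm².
Equal strain + equilibrium ⇒ each member carries load in proportion to AE: A₁E₁ = 116200000 N, A₂E₂ = 84300000 N, ΣAE = 200500000 N.
F₁ = P·A₁E₁/ΣAE = -57300·116200000/200500000 = -33210 N.

-33.2 kN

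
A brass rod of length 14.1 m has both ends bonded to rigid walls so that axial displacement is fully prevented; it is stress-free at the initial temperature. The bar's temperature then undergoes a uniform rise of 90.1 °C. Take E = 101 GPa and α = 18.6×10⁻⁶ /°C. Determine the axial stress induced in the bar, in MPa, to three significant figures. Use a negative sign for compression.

Free thermal expansion αLΔT = 18.6e-6 · 14100 · 90.1 = 23.63 mm.
The walls impose strain ε = −(23.63)/14100 = -1.6759e-03; σ = Eε = 101000 · -1.6759e-03 = -169.3 MPa.

-169 MPa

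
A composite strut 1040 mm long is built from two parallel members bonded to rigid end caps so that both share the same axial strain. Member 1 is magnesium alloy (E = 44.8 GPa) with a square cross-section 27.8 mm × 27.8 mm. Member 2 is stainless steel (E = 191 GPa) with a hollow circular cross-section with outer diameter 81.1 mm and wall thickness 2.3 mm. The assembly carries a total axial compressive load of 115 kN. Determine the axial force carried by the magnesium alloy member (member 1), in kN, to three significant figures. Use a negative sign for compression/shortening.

-27.8 kN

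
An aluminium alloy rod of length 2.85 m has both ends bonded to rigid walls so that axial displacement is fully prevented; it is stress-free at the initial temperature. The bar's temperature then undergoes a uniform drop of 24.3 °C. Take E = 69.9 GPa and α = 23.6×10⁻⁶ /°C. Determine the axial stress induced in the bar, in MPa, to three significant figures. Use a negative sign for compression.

Free thermal expansion αLΔT = 23.6e-6 · 2850 · -24.3 = -1.634 mm.
The walls impose strain ε = −(-1.634)/2850 = 5.7348e-04; σ = Eε = 69900 · 5.7348e-04 = 40.09 MPa.

40.1 MPa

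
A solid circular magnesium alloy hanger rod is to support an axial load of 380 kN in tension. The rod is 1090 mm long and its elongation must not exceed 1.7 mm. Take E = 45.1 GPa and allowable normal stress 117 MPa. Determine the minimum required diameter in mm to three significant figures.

Required area A ≥ P/σ_allow = 380000/117 = 3248 mm².
For a solid circular section, d ≥ √(4A/π) = 64.31 mm.
Elongation limit: A ≥ PL/(Eδ_allow) = 380000·1090/(45100·1.7) = 5402 mm² ⇒ d ≥ 82.94 mm.
The elongation limit governs.

82.9 mm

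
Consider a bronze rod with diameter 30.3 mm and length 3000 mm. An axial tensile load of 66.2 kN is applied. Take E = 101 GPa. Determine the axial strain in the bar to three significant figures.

A = 721.1 mm².
σ = N/A = 91.81 MPa; ε = σ/E = 91.81/101000 = 9.090e-04.

9.09e-04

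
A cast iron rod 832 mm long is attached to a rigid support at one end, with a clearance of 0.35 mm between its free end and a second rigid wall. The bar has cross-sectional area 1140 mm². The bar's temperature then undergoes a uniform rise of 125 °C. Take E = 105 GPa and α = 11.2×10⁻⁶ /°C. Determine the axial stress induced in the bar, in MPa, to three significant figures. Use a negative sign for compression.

-103 MPa

Free thermal expansion αLΔT = 11.2e-6 · 832 · 125 = 1.165 mm.
The walls engage after the gap closes; constrained expansion = 1.165 − 0.35 = 0.8148 mm.
The walls impose strain ε = −(0.8148)/832 = -9.7933e-04; σ = Eε = 105000 · -9.7933e-04 = -102.8 MPa.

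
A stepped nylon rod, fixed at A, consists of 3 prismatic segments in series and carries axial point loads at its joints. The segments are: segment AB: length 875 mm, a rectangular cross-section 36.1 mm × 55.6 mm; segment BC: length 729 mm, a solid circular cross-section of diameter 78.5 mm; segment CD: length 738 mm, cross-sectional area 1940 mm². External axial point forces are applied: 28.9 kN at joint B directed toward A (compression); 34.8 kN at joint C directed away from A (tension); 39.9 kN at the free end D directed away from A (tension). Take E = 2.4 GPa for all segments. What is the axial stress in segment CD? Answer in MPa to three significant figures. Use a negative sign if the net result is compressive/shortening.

20.6 MPa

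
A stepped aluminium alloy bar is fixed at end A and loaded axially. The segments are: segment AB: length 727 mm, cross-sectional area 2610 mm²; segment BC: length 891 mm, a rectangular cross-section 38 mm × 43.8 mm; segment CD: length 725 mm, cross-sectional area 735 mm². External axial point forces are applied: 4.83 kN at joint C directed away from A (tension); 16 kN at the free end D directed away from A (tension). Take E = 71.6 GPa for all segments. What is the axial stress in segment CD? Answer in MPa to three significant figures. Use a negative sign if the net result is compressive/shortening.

Internal axial forces (sectioning from the free end, tension +): N_CD = 16 kN, N_BC = 20.83 kN, N_AB = 20.83 kN.
σ_CD = N_CD/A_CD = 16000/735 = 21.77 MPa.

21.8 MPa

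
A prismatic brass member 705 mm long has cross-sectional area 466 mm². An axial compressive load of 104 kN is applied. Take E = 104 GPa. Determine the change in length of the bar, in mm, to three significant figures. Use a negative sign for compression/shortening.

δ_mech = NL/(AE) = -104000·705/(466·104000) = -1.513 mm.

-1.51 mm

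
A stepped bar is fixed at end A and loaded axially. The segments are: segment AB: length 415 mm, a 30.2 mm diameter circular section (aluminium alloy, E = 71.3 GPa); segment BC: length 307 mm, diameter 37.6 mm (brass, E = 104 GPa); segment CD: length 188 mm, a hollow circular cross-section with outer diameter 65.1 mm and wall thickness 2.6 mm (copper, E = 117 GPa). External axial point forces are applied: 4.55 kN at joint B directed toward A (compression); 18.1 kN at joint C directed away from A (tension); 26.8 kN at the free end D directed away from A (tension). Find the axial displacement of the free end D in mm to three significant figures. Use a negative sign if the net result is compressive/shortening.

0.532 mm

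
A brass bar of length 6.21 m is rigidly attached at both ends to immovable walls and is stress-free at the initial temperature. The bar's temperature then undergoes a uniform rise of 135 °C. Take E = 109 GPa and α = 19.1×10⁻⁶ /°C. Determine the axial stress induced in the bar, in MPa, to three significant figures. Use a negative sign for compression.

-281 MPa

Free thermal expansion αLΔT = 19.1e-6 · 6210 · 135 = 16.01 mm.
The walls impose strain ε = −(16.01)/6210 = -2.5785e-03; σ = Eε = 109000 · -2.5785e-03 = -281.1 MPa.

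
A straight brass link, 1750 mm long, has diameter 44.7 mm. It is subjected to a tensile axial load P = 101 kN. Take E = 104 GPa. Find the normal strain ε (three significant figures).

6.19e-04

A = 1569 mm².
σ = N/A = 64.36 MPa; ε = σ/E = 64.36/104000 = 6.188e-04.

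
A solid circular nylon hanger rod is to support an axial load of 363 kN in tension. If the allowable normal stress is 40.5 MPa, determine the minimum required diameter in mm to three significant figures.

107 mm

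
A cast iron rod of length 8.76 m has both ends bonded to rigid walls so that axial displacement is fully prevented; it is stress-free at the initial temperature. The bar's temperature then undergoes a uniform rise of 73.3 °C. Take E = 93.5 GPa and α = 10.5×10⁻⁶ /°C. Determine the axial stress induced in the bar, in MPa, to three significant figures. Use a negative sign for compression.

-72.0 MPa

Free thermal expansion αLΔT = 10.5e-6 · 8760 · 73.3 = 6.742 mm.
The walls impose strain ε = −(6.742)/8760 = -7.6965e-04; σ = Eε = 93500 · -7.6965e-04 = -71.96 MPa.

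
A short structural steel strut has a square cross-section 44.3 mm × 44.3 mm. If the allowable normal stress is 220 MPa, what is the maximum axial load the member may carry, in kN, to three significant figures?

432 kN

A = 1962 mm².
P_max = σ_allow · A = 220 · 1962 = 431700 N = 431.7 kN.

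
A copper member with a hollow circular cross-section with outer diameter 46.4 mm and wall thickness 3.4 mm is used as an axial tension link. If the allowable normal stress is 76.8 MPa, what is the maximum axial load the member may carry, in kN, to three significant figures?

A = 459.3 mm².
P_max = σ_allow · A = 76.8 · 459.3 = 35270 N = 35.27 kN.

35.3 kN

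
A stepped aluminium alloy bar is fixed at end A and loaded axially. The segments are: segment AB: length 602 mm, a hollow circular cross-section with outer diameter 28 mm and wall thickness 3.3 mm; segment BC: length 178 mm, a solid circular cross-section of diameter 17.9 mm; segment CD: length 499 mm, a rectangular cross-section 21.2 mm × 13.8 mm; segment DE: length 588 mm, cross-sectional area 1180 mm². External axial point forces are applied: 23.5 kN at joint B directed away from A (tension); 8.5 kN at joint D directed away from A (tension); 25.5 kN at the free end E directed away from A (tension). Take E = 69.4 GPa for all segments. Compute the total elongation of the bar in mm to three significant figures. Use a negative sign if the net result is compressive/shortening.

3.31 mm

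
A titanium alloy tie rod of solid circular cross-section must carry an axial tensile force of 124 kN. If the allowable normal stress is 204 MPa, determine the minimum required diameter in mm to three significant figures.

Required area A ≥ P/σ_allow = 124000/204 = 607.8 mm².
For a solid circular section, d ≥ √(4A/π) = 27.82 mm.

27.8 mm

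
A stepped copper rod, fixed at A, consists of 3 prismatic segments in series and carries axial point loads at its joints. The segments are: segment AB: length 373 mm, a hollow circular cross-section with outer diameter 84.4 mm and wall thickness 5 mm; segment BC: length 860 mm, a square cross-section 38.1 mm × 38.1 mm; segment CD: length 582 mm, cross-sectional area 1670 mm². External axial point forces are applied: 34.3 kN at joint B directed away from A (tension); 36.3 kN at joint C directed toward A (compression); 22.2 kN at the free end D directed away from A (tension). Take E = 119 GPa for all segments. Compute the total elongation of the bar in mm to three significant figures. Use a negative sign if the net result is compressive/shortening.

Internal axial forces (sectioning from the free end, tension +): N_CD = 22.2 kN, N_BC = -14.1 kN, N_AB = 20.2 kN.
A_AB = 1247 mm².
A_BC = 1452 mm².
δ_AB = 20200·373/(1247·119000) = 0.05077 mm
δ_BC = -14100·860/(1452·119000) = -0.0702 mm
δ_CD = 22200·582/(1670·119000) = 0.06501 mm
δ = Σδ_i = 0.04558 mm.

0.0456 mm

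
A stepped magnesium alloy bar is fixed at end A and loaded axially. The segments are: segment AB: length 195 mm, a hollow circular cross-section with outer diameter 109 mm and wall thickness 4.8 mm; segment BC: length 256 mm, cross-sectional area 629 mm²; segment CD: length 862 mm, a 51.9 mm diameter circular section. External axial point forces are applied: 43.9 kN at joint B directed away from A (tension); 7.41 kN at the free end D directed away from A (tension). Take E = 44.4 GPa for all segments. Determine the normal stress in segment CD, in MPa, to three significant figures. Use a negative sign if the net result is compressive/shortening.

3.50 MPa

Internal axial forces (sectioning from the free end, tension +): N_CD = 7.41 kN, N_BC = 7.41 kN, N_AB = 51.31 kN.
A_CD = 2116 mm².
σ_CD = N_CD/A_CD = 7410/2116 = 3.503 MPa.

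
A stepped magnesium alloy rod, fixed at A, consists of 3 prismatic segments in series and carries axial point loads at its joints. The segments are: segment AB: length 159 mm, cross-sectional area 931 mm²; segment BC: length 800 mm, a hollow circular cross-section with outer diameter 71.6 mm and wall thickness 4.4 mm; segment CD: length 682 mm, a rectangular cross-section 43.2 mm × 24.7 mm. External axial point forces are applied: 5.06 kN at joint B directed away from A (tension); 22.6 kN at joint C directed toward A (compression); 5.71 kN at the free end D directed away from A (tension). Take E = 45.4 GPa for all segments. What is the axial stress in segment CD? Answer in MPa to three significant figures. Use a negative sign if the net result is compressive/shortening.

Internal axial forces (sectioning from the free end, tension +): N_CD = 5.71 kN, N_BC = -16.89 kN, N_AB = -11.83 kN.
A_CD = 1067 mm².
σ_CD = N_CD/A_CD = 5710/1067 = 5.351 MPa.

5.35 MPa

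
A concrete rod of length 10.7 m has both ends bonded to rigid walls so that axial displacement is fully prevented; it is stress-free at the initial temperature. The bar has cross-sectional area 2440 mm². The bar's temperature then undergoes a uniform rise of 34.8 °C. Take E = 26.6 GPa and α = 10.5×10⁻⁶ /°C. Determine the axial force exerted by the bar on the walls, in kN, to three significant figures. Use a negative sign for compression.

Free thermal expansion αLΔT = 10.5e-6 · 10700 · 34.8 = 3.91 mm.
The walls impose strain ε = −(3.91)/10700 = -3.6540e-04; σ = Eε = 26600 · -3.6540e-04 = -9.72 MPa.
Wall reaction R = σ·A = -9.72·2440 = -23720 N = -23.72 kN.

-23.7 kN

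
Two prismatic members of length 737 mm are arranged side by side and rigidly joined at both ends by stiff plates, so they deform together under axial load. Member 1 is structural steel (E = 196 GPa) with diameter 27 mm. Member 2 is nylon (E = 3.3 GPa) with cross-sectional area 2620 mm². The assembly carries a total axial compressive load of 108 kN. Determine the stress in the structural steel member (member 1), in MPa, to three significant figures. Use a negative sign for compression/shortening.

-175 MPa

A_1 = 572.6 mm².
Equal strain + equilibrium ⇒ each member carries load in proportion to AE: A₁E₁ = 112200000 N, A₂E₂ = 8646000 N, ΣAE = 120900000 N.
σ₁ = P·E₁/ΣAE = -108000·196000/120900000 = -175.1 MPa.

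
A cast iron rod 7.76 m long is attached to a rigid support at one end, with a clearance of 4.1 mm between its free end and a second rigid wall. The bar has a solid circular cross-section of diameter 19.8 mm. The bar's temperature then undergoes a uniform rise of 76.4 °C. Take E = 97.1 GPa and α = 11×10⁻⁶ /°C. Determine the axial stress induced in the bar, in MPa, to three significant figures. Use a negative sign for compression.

Free thermal expansion αLΔT = 11e-6 · 7760 · 76.4 = 6.522 mm.
The walls engage after the gap closes; constrained expansion = 6.522 − 4.1 = 2.422 mm.
The walls impose strain ε = −(2.422)/7760 = -3.1205e-04; σ = Eε = 97100 · -3.1205e-04 = -30.3 MPa.

-30.3 MPa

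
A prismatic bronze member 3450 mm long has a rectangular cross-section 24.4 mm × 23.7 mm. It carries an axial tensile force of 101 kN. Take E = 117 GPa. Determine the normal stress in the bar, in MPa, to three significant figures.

175 MPa

A = 578.3 mm².
σ = N/A = 101000/578.3 = 174.7 MPa.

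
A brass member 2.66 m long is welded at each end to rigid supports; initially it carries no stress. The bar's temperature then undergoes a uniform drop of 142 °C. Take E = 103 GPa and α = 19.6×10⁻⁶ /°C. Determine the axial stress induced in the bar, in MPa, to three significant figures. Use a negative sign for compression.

287 MPa

Free thermal expansion αLΔT = 19.6e-6 · 2660 · -142 = -7.403 mm.
The walls impose strain ε = −(-7.403)/2660 = 2.7832e-03; σ = Eε = 103000 · 2.7832e-03 = 286.7 MPa.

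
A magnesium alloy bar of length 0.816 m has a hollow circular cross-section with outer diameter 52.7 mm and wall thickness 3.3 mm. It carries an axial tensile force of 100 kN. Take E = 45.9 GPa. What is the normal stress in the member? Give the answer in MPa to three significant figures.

A = 512.1 mm².
σ = N/A = 100000/512.1 = 195.3 MPa.

195 MPa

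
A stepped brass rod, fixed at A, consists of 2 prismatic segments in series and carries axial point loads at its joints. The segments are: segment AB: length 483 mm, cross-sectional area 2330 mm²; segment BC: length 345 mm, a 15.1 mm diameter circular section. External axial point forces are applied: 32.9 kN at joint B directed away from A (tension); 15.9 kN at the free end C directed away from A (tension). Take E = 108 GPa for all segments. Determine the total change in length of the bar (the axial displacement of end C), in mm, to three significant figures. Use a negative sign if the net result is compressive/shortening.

Internal axial forces (sectioning from the free end, tension +): N_BC = 15.9 kN, N_AB = 48.8 kN.
A_BC = 179.1 mm².
δ_AB = 48800·483/(2330·108000) = 0.09367 mm
δ_BC = 15900·345/(179.1·108000) = 0.2836 mm
δ = Σδ_i = 0.3773 mm.

0.377 mm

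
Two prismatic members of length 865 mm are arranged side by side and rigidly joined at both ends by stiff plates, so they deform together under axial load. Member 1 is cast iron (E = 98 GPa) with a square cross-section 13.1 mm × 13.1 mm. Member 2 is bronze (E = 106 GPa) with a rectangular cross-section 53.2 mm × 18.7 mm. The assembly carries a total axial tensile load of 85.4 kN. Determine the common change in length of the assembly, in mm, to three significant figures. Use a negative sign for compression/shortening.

A_1 = 171.6 mm².
A_2 = 994.8 mm².
Equal strain + equilibrium ⇒ each member carries load in proportion to AE: A₁E₁ = 16820000 N, A₂E₂ = 105500000 N, ΣAE = 122300000 N.
δ = PL/ΣAE = 85400·865/122300000 = 0.6042 mm.

0.604 mm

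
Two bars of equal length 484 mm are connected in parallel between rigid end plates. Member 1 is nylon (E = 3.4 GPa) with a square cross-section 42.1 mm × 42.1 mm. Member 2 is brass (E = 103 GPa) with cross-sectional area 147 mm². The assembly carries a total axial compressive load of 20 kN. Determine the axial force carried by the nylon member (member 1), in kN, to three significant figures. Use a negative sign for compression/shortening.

-5.69 kN

A_1 = 1772 mm².
Equal strain + equilibrium ⇒ each member carries load in proportion to AE: A₁E₁ = 6026000 N, A₂E₂ = 15140000 N, ΣAE = 21170000 N.
F₁ = P·A₁E₁/ΣAE = -20000·6026000/21170000 = -5694 N.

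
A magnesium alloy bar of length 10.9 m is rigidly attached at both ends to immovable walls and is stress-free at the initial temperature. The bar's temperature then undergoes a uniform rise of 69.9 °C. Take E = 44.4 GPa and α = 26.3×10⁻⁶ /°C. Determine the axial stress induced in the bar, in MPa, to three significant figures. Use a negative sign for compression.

-81.6 MPa

Free thermal expansion αLΔT = 26.3e-6 · 10900 · 69.9 = 20.04 mm.
The walls impose strain ε = −(20.04)/10900 = -1.8384e-03; σ = Eε = 44400 · -1.8384e-03 = -81.62 MPa.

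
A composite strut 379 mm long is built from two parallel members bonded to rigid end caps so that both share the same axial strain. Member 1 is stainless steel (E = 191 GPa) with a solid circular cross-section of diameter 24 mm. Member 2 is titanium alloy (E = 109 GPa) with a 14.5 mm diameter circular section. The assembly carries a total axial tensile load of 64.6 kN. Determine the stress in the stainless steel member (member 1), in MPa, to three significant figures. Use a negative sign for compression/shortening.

118 MPa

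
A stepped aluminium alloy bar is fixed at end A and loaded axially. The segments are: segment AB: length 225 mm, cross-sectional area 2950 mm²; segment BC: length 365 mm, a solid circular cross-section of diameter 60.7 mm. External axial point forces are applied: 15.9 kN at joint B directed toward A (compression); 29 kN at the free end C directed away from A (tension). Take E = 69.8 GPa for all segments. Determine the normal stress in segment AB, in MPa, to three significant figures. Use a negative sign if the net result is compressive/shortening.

4.44 MPa

Internal axial forces (sectioning from the free end, tension +): N_BC = 29 kN, N_AB = 13.1 kN.
σ_AB = N_AB/A_AB = 13100/2950 = 4.441 MPa.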